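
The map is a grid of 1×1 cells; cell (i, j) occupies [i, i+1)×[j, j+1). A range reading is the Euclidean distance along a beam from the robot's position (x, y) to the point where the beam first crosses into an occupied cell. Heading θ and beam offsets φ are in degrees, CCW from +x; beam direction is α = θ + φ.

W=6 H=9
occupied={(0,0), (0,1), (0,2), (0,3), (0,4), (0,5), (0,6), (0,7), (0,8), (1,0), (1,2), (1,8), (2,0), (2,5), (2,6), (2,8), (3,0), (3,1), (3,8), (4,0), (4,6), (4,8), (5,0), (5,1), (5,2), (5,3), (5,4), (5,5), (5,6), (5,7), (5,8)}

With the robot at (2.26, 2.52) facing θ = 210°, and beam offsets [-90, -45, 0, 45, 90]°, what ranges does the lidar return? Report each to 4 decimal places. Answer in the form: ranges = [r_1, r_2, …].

beam 1: φ=-90°, α=120°
  cosα=-0.5000 sinα=0.8660 | (2,2) | tMaxX 0.5200 tMaxY 0.5543 | tΔX 2.0000 tΔY 1.1547
    t=0.5200 [x] (1,2) — stop
  → r_1 = 0.5200
beam 2: φ=-45°, α=165°
  cosα=-0.9659 sinα=0.2588 | (2,2) | tMaxX 0.2692 tMaxY 1.8546 | tΔX 1.0353 tΔY 3.8637
    t=0.2692 [x] (1,2) — stop
  → r_2 = 0.2692
beam 3: φ=0°, α=210°
  cosα=-0.8660 sinα=-0.5000 | (2,2) | tMaxX 0.3002 tMaxY 1.0400 | tΔX 1.1547 tΔY 2.0000
    t=0.3002 [x] (1,2) — stop
  → r_3 = 0.3002
beam 4: φ=45°, α=255°
  cosα=-0.2588 sinα=-0.9659 | (2,2) | tMaxX 1.0046 tMaxY 0.5383 | tΔX 3.8637 tΔY 1.0353
    t=0.5383 [y] (2,1)
    t=1.0046 [x] (1,1)
    t=1.5736 [y] (1,0) — stop
  → r_4 = 1.5736
beam 5: φ=90°, α=300°
  cosα=0.5000 sinα=-0.8660 | (2,2) | tMaxX 1.4800 tMaxY 0.6004 | tΔX 2.0000 tΔY 1.1547
    t=0.6004 [y] (2,1)
    t=1.4800 [x] (3,1) — stop
  → r_5 = 1.4800

ranges = [0.5200, 0.2692, 0.3002, 1.5736, 1.4800]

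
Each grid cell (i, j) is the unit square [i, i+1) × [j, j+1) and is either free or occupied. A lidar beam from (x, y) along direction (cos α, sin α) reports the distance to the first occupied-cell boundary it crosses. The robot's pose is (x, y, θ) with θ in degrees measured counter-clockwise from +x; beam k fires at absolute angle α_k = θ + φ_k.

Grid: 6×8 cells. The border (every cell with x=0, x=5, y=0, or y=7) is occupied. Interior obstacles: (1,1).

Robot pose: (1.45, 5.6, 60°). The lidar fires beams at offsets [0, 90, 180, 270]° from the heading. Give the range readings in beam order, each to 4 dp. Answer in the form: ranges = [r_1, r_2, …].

beam 1: φ=0°, α=60°
  cosα=0.5000 sinα=0.8660 | (1,5) | tMaxX 1.1000 tMaxY 0.4619 | tΔX 2.0000 tΔY 1.1547
    t=0.4619 [y] (1,6)
    t=1.1000 [x] (2,6)
    t=1.6166 [y] (2,7) — stop
  → r_1 = 1.6166
beam 2: φ=90°, α=150°
  cosα=-0.8660 sinα=0.5000 | (1,5) | tMaxX 0.5196 tMaxY 0.8000 | tΔX 1.1547 tΔY 2.0000
    t=0.5196 [x] (0,5) — stop
  → r_2 = 0.5196
beam 3: φ=180°, α=240°
  cosα=-0.5000 sinα=-0.8660 | (1,5) | tMaxX 0.9000 tMaxY 0.6928 | tΔX 2.0000 tΔY 1.1547
    t=0.6928 [y] (1,4)
    t=0.9000 [x] (0,4) — stop
  → r_3 = 0.9000
beam 4: φ=270°, α=330°
  cosα=0.8660 sinα=-0.5000 | (1,5) | tMaxX 0.6351 tMaxY 1.2000 | tΔX 1.1547 tΔY 2.0000
    t=0.6351 [x] (2,5)
    t=1.2000 [y] (2,4)
    t=1.7898 [x] (3,4)
    t=2.9445 [x] (4,4)
    t=3.2000 [y] (4,3)
    t=4.0992 [x] (5,3) — stop
  → r_4 = 4.0992

ranges = [1.6166, 0.5196, 0.9000, 4.0992]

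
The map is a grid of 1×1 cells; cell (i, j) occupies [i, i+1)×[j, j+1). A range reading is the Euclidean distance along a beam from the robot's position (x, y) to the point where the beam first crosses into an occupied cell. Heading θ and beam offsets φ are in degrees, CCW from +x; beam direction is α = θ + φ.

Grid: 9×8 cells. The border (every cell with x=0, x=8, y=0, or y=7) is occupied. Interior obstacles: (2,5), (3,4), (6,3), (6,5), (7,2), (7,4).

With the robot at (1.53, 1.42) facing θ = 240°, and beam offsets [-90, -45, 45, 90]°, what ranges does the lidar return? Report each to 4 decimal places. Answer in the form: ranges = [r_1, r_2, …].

beam 1: φ=-90°, α=150°
  d=(-0.8660,0.5000)  start (1,1)  tX=0.6120 tY=1.1600  stride 1/|dx|=1.1547 1/|dy|=2.0000
    cross x-line → (0,1), t=0.6120 (wall)
  → r_1 = 0.6120
beam 2: φ=-45°, α=195°
  d=(-0.9659,-0.2588)  start (1,1)  tX=0.5487 tY=1.6228  stride 1/|dx|=1.0353 1/|dy|=3.8637
    cross x-line → (0,1), t=0.5487 (wall)
  → r_2 = 0.5487
beam 3: φ=45°, α=285°
  d=(0.2588,-0.9659)  start (1,1)  tX=1.8159 tY=0.4348  stride 1/|dx|=3.8637 1/|dy|=1.0353
    cross y-line → (1,0), t=0.4348 (wall)
  → r_3 = 0.4348
beam 4: φ=90°, α=330°
  d=(0.8660,-0.5000)  start (1,1)  tX=0.5427 tY=0.8400  stride 1/|dx|=1.1547 1/|dy|=2.0000
    cross x-line → (2,1), t=0.5427
    cross y-line → (2,0), t=0.8400 (wall)
  → r_4 = 0.8400

ranges = [0.6120, 0.5487, 0.4348, 0.8400]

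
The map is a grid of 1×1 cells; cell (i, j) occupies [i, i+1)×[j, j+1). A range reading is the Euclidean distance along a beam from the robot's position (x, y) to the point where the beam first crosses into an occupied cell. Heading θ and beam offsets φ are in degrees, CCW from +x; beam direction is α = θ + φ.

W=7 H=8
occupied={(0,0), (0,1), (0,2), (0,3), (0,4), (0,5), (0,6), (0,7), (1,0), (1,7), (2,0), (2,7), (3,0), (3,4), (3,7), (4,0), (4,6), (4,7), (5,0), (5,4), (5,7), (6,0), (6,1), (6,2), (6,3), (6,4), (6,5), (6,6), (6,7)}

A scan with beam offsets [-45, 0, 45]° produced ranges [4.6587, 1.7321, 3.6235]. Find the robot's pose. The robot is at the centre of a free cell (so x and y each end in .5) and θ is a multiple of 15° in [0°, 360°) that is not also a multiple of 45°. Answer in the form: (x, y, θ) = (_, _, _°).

Enumerate (i+0.5, j+0.5, θ) over the 27 free cells and 16 admissible headings. For each, cast all 3 beams and compare to the given ranges.
  (5.5, 2.5, 300°): beam 1 = 1.5529 ≠ 4.6587 ✗
  (4.5, 5.5, 15°): beam 1 = 1.0000 ≠ 4.6587 ✗
  (1.5, 1.5, 285°): beam 1 = 0.5774 ≠ 4.6587 ✗
  …
  (1.5, 3.5, 30°): r_1=4.6587, r_2=1.7321, r_3=3.6235 — all match ✓
Only this pose fits every beam.

(x, y, θ) = (1.5, 3.5, 30°)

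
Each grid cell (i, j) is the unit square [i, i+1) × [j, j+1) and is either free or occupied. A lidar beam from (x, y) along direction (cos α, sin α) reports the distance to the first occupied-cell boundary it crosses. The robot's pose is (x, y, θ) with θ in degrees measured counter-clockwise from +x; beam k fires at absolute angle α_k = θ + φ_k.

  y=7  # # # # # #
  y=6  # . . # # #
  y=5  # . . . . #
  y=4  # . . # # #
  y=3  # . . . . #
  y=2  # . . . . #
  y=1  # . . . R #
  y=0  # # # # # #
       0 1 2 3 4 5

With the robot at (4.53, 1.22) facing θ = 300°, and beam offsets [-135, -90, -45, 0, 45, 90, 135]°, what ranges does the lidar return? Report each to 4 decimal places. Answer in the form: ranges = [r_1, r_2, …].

beam 1: φ=-135°, α=165°
  direction (-0.9659, 0.2588); cell (4,1); t to first gridline: x 0.5487, y 3.0137 (then +1.0353 / +3.8637)
    (3,1) via x @ 0.5487
    (2,1) via x @ 1.5840
    (1,1) via x @ 2.6192
    (1,2) via y @ 3.0137
    (0,2) via x @ 3.6545  # hit
  → r_1 = 3.6545
beam 2: φ=-90°, α=210°
  direction (-0.8660, -0.5000); cell (4,1); t to first gridline: x 0.6120, y 0.4400 (then +1.1547 / +2.0000)
    (4,0) via y @ 0.4400  # hit
  → r_2 = 0.4400
beam 3: φ=-45°, α=255°
  direction (-0.2588, -0.9659); cell (4,1); t to first gridline: x 2.0478, y 0.2278 (then +3.8637 / +1.0353)
    (4,0) via y @ 0.2278  # hit
  → r_3 = 0.2278
beam 4: φ=0°, α=300°
  direction (0.5000, -0.8660); cell (4,1); t to first gridline: x 0.9400, y 0.2540 (then +2.0000 / +1.1547)
    (4,0) via y @ 0.2540  # hit
  → r_4 = 0.2540
beam 5: φ=45°, α=345°
  direction (0.9659, -0.2588); cell (4,1); t to first gridline: x 0.4866, y 0.8500 (then +1.0353 / +3.8637)
    (5,1) via x @ 0.4866  # hit
  → r_5 = 0.4866
beam 6: φ=90°, α=30°
  direction (0.8660, 0.5000); cell (4,1); t to first gridline: x 0.5427, y 1.5600 (then +1.1547 / +2.0000)
    (5,1) via x @ 0.5427  # hit
  → r_6 = 0.5427
beam 7: φ=135°, α=75°
  direction (0.2588, 0.9659); cell (4,1); t to first gridline: x 1.8159, y 0.8075 (then +3.8637 / +1.0353)
    (4,2) via y @ 0.8075
    (5,2) via x @ 1.8159  # hit
  → r_7 = 1.8159

ranges = [3.6545, 0.4400, 0.2278, 0.2540, 0.4866, 0.5427, 1.8159]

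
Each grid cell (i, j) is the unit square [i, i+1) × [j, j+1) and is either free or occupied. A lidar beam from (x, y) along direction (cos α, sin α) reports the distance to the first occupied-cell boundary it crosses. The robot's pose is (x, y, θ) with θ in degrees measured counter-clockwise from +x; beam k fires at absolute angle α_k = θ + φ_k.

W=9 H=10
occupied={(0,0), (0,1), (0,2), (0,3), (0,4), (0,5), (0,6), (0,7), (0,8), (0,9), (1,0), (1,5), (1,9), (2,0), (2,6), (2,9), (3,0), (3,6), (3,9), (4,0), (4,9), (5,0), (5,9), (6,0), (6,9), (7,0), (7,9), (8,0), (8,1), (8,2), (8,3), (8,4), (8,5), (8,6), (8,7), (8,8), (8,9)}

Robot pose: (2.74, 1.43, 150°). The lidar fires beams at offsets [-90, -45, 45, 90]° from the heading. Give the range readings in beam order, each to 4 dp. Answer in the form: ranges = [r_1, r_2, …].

ranges = [8.7411, 3.6959, 1.6614, 0.4965]

beam 1: φ=-90°, α=60°
  d=(0.5000,0.8660)  start (2,1)  tX=0.5200 tY=0.6582  stride 1/|dx|=2.0000 1/|dy|=1.1547
    cross x-line → (3,1), t=0.5200
    cross y-line → (3,2), t=0.6582
    cross y-line → (3,3), t=1.8129
    cross x-line → (4,3), t=2.5200
    cross y-line → (4,4), t=2.9676
    cross y-line → (4,5), t=4.1223
    cross x-line → (5,5), t=4.5200
    cross y-line → (5,6), t=5.2770
    cross y-line → (5,7), t=6.4317
    cross x-line → (6,7), t=6.5200
    cross y-line → (6,8), t=7.5864
    cross x-line → (7,8), t=8.5200
    cross y-line → (7,9), t=8.7411 (wall)
  → r_1 = 8.7411
beam 2: φ=-45°, α=105°
  d=(-0.2588,0.9659)  start (2,1)  tX=2.8591 tY=0.5901  stride 1/|dx|=3.8637 1/|dy|=1.0353
    cross y-line → (2,2), t=0.5901
    cross y-line → (2,3), t=1.6254
    cross y-line → (2,4), t=2.6607
    cross x-line → (1,4), t=2.8591
    cross y-line → (1,5), t=3.6959 (wall)
  → r_2 = 3.6959
beam 3: φ=45°, α=195°
  d=(-0.9659,-0.2588)  start (2,1)  tX=0.7661 tY=1.6614  stride 1/|dx|=1.0353 1/|dy|=3.8637
    cross x-line → (1,1), t=0.7661
    cross y-line → (1,0), t=1.6614 (wall)
  → r_3 = 1.6614
beam 4: φ=90°, α=240°
  d=(-0.5000,-0.8660)  start (2,1)  tX=1.4800 tY=0.4965  stride 1/|dx|=2.0000 1/|dy|=1.1547
    cross y-line → (2,0), t=0.4965 (wall)
  → r_4 = 0.4965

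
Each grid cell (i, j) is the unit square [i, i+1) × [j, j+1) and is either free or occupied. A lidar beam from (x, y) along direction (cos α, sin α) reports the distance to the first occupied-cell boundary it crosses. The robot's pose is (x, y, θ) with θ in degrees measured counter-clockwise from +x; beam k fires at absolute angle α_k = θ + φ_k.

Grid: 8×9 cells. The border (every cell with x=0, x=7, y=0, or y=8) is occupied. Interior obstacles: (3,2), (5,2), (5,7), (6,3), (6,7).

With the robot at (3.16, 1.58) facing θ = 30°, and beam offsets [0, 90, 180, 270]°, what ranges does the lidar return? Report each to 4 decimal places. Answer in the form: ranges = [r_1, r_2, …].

beam 1: φ=0°, α=30°
  cosα=0.8660 sinα=0.5000 | (3,1) | tMaxX 0.9699 tMaxY 0.8400 | tΔX 1.1547 tΔY 2.0000
    t=0.8400 [y] (3,2) — stop
  → r_1 = 0.8400
beam 2: φ=90°, α=120°
  cosα=-0.5000 sinα=0.8660 | (3,1) | tMaxX 0.3200 tMaxY 0.4850 | tΔX 2.0000 tΔY 1.1547
    t=0.3200 [x] (2,1)
    t=0.4850 [y] (2,2)
    t=1.6397 [y] (2,3)
    t=2.3200 [x] (1,3)
    t=2.7944 [y] (1,4)
    t=3.9491 [y] (1,5)
    t=4.3200 [x] (0,5) — stop
  → r_2 = 4.3200
beam 3: φ=180°, α=210°
  cosα=-0.8660 sinα=-0.5000 | (3,1) | tMaxX 0.1848 tMaxY 1.1600 | tΔX 1.1547 tΔY 2.0000
    t=0.1848 [x] (2,1)
    t=1.1600 [y] (2,0) — stop
  → r_3 = 1.1600
beam 4: φ=270°, α=300°
  cosα=0.5000 sinα=-0.8660 | (3,1) | tMaxX 1.6800 tMaxY 0.6697 | tΔX 2.0000 tΔY 1.1547
    t=0.6697 [y] (3,0) — stop
  → r_4 = 0.6697

ranges = [0.8400, 4.3200, 1.1600, 0.6697]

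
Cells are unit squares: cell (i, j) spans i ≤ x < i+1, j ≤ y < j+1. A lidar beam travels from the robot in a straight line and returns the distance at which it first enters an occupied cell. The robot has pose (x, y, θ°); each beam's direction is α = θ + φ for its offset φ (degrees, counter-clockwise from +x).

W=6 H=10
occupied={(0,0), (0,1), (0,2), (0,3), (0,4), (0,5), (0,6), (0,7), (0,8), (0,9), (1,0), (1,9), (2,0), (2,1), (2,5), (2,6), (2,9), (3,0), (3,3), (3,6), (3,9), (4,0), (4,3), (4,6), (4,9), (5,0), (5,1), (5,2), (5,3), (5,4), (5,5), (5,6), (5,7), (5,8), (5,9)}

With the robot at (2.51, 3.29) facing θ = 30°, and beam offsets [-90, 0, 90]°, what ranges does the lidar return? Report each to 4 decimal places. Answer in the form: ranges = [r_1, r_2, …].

ranges = [2.6443, 0.5658, 3.0200]

beam 1: φ=-90°, α=300°
  direction (0.5000, -0.8660); cell (2,3); t to first gridline: x 0.9800, y 0.3349 (then +2.0000 / +1.1547)
    (2,2) via y @ 0.3349
    (3,2) via x @ 0.9800
    (3,1) via y @ 1.4896
    (3,0) via y @ 2.6443  # hit
  → r_1 = 2.6443
beam 2: φ=0°, α=30°
  direction (0.8660, 0.5000); cell (2,3); t to first gridline: x 0.5658, y 1.4200 (then +1.1547 / +2.0000)
    (3,3) via x @ 0.5658  # hit
  → r_2 = 0.5658
beam 3: φ=90°, α=120°
  direction (-0.5000, 0.8660); cell (2,3); t to first gridline: x 1.0200, y 0.8198 (then +2.0000 / +1.1547)
    (2,4) via y @ 0.8198
    (1,4) via x @ 1.0200
    (1,5) via y @ 1.9745
    (0,5) via x @ 3.0200  # hit
  → r_3 = 3.0200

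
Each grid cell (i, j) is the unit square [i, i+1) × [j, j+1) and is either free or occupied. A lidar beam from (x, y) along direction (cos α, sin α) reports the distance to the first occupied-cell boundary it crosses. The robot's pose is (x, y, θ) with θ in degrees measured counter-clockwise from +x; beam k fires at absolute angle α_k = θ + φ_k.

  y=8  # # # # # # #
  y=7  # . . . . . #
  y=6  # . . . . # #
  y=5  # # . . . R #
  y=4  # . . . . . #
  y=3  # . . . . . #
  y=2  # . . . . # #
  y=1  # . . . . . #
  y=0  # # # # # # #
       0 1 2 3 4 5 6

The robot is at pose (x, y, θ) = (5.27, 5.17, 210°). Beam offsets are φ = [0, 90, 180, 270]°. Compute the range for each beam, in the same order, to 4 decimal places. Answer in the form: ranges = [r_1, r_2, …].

beam 1: φ=0°, α=210°
  dir = (cos 210°, sin 210°) = (-0.8660, -0.5000); from cell (5,5)
  next x-line at t=0.3118, next y-line at t=0.3400; Δt_x=1.1547, Δt_y=2.0000
    x: enter (4,5) at t=0.3118
    y: enter (4,4) at t=0.3400
    x: enter (3,4) at t=1.4665
    y: enter (3,3) at t=2.3400
    x: enter (2,3) at t=2.6212
    x: enter (1,3) at t=3.7759
    y: enter (1,2) at t=4.3400
    x: enter (0,2) at t=4.9306 ← occupied
  → r_1 = 4.9306
beam 2: φ=90°, α=300°
  dir = (cos 300°, sin 300°) = (0.5000, -0.8660); from cell (5,5)
  next x-line at t=1.4600, next y-line at t=0.1963; Δt_x=2.0000, Δt_y=1.1547
    y: enter (5,4) at t=0.1963
    y: enter (5,3) at t=1.3510
    x: enter (6,3) at t=1.4600 ← occupied
  → r_2 = 1.4600
beam 3: φ=180°, α=30°
  dir = (cos 30°, sin 30°) = (0.8660, 0.5000); from cell (5,5)
  next x-line at t=0.8429, next y-line at t=1.6600; Δt_x=1.1547, Δt_y=2.0000
    x: enter (6,5) at t=0.8429 ← occupied
  → r_3 = 0.8429
beam 4: φ=270°, α=120°
  dir = (cos 120°, sin 120°) = (-0.5000, 0.8660); from cell (5,5)
  next x-line at t=0.5400, next y-line at t=0.9584; Δt_x=2.0000, Δt_y=1.1547
    x: enter (4,5) at t=0.5400
    y: enter (4,6) at t=0.9584
    y: enter (4,7) at t=2.1131
    x: enter (3,7) at t=2.5400
    y: enter (3,8) at t=3.2678 ← occupied
  → r_4 = 3.2678

ranges = [4.9306, 1.4600, 0.8429, 3.2678]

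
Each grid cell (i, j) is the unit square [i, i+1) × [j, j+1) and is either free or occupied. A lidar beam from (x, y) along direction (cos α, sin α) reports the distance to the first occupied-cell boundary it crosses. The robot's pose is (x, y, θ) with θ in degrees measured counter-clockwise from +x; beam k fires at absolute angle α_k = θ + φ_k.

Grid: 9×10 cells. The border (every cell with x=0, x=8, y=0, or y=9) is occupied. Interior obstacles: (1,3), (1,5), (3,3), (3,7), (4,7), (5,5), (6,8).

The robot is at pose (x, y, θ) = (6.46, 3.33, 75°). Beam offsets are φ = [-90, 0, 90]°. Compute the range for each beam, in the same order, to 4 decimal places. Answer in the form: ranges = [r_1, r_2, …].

ranges = [1.5943, 5.8700, 2.5468]

beam 1: φ=-90°, α=345°
  d=(0.9659,-0.2588)  start (6,3)  tX=0.5590 tY=1.2750  stride 1/|dx|=1.0353 1/|dy|=3.8637
    cross x-line → (7,3), t=0.5590
    cross y-line → (7,2), t=1.2750
    cross x-line → (8,2), t=1.5943 (wall)
  → r_1 = 1.5943
beam 2: φ=0°, α=75°
  d=(0.2588,0.9659)  start (6,3)  tX=2.0864 tY=0.6936  stride 1/|dx|=3.8637 1/|dy|=1.0353
    cross y-line → (6,4), t=0.6936
    cross y-line → (6,5), t=1.7289
    cross x-line → (7,5), t=2.0864
    cross y-line → (7,6), t=2.7642
    cross y-line → (7,7), t=3.7995
    cross y-line → (7,8), t=4.8347
    cross y-line → (7,9), t=5.8700 (wall)
  → r_2 = 5.8700
beam 3: φ=90°, α=165°
  d=(-0.9659,0.2588)  start (6,3)  tX=0.4762 tY=2.5887  stride 1/|dx|=1.0353 1/|dy|=3.8637
    cross x-line → (5,3), t=0.4762
    cross x-line → (4,3), t=1.5115
    cross x-line → (3,3), t=2.5468 (wall)
  → r_3 = 2.5468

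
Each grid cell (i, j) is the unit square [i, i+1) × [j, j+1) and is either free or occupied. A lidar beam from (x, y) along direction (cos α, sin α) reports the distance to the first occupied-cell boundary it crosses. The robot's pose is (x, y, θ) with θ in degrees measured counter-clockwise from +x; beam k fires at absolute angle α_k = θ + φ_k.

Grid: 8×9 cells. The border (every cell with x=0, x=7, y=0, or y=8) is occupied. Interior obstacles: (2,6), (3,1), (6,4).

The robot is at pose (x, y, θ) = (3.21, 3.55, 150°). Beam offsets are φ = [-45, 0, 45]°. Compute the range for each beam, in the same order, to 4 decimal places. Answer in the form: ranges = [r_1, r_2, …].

ranges = [2.5364, 2.5519, 2.2880]

beam 1: φ=-45°, α=105°
  dir = (cos 105°, sin 105°) = (-0.2588, 0.9659); from cell (3,3)
  next x-line at t=0.8114, next y-line at t=0.4659; Δt_x=3.8637, Δt_y=1.0353
    y: enter (3,4) at t=0.4659
    x: enter (2,4) at t=0.8114
    y: enter (2,5) at t=1.5012
    y: enter (2,6) at t=2.5364 ← occupied
  → r_1 = 2.5364
beam 2: φ=0°, α=150°
  dir = (cos 150°, sin 150°) = (-0.8660, 0.5000); from cell (3,3)
  next x-line at t=0.2425, next y-line at t=0.9000; Δt_x=1.1547, Δt_y=2.0000
    x: enter (2,3) at t=0.2425
    y: enter (2,4) at t=0.9000
    x: enter (1,4) at t=1.3972
    x: enter (0,4) at t=2.5519 ← occupied
  → r_2 = 2.5519
beam 3: φ=45°, α=195°
  dir = (cos 195°, sin 195°) = (-0.9659, -0.2588); from cell (3,3)
  next x-line at t=0.2174, next y-line at t=2.1250; Δt_x=1.0353, Δt_y=3.8637
    x: enter (2,3) at t=0.2174
    x: enter (1,3) at t=1.2527
    y: enter (1,2) at t=2.1250
    x: enter (0,2) at t=2.2880 ← occupied
  → r_3 = 2.2880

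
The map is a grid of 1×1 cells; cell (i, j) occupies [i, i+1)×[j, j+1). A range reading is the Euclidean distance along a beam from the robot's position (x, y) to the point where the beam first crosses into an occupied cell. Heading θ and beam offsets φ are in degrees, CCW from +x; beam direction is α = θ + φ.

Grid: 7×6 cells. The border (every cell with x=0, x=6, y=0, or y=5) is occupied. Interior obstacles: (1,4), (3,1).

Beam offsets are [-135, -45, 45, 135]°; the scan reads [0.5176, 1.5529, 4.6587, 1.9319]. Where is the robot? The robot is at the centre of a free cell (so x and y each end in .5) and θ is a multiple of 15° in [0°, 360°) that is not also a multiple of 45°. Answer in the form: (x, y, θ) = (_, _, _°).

(x, y, θ) = (5.5, 3.5, 150°)

Candidates: 18 free-cell centres × 16 headings = 288 poses. Raycast each; keep the one whose scan matches to 4 dp.
  (3.5, 3.5, 15°): beam 1 = 2.8868 ≠ 0.5176 ✗
  (1.5, 1.5, 300°): beam 2 = 0.5176 ≠ 1.5529 ✗
  (3.5, 2.5, 210°): beam 1 = 2.5882 ≠ 0.5176 ✗
  …
  (5.5, 3.5, 150°): r_1=0.5176, r_2=1.5529, r_3=4.6587, r_4=1.9319 — all match ✓
Unique over the lattice → pose = (5.5, 3.5, 150°).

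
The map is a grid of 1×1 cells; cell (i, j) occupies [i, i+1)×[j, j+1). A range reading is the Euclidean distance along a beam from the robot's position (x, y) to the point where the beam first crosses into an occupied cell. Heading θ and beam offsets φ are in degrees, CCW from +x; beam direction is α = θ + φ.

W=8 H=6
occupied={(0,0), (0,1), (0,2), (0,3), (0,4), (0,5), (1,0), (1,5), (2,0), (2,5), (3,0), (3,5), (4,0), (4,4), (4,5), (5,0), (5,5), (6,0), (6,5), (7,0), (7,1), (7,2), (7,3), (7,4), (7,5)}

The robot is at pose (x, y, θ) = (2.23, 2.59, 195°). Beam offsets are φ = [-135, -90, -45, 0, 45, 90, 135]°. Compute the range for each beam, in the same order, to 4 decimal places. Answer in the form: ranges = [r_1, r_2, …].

ranges = [2.7828, 2.4950, 1.4203, 1.2734, 1.8360, 1.6461, 3.1800]

beam 1: φ=-135°, α=60°
  direction (0.5000, 0.8660); cell (2,2); t to first gridline: x 1.5400, y 0.4734 (then +2.0000 / +1.1547)
    (2,3) via y @ 0.4734
    (3,3) via x @ 1.5400
    (3,4) via y @ 1.6281
    (3,5) via y @ 2.7828  # hit
  → r_1 = 2.7828
beam 2: φ=-90°, α=105°
  direction (-0.2588, 0.9659); cell (2,2); t to first gridline: x 0.8887, y 0.4245 (then +3.8637 / +1.0353)
    (2,3) via y @ 0.4245
    (1,3) via x @ 0.8887
    (1,4) via y @ 1.4597
    (1,5) via y @ 2.4950  # hit
  → r_2 = 2.4950
beam 3: φ=-45°, α=150°
  direction (-0.8660, 0.5000); cell (2,2); t to first gridline: x 0.2656, y 0.8200 (then +1.1547 / +2.0000)
    (1,2) via x @ 0.2656
    (1,3) via y @ 0.8200
    (0,3) via x @ 1.4203  # hit
  → r_3 = 1.4203
beam 4: φ=0°, α=195°
  direction (-0.9659, -0.2588); cell (2,2); t to first gridline: x 0.2381, y 2.2796 (then +1.0353 / +3.8637)
    (1,2) via x @ 0.2381
    (0,2) via x @ 1.2734  # hit
  → r_4 = 1.2734
beam 5: φ=45°, α=240°
  direction (-0.5000, -0.8660); cell (2,2); t to first gridline: x 0.4600, y 0.6813 (then +2.0000 / +1.1547)
    (1,2) via x @ 0.4600
    (1,1) via y @ 0.6813
    (1,0) via y @ 1.8360  # hit
  → r_5 = 1.8360
beam 6: φ=90°, α=285°
  direction (0.2588, -0.9659); cell (2,2); t to first gridline: x 2.9751, y 0.6108 (then +3.8637 / +1.0353)
    (2,1) via y @ 0.6108
    (2,0) via y @ 1.6461  # hit
  → r_6 = 1.6461
beam 7: φ=135°, α=330°
  direction (0.8660, -0.5000); cell (2,2); t to first gridline: x 0.8891, y 1.1800 (then +1.1547 / +2.0000)
    (3,2) via x @ 0.8891
    (3,1) via y @ 1.1800
    (4,1) via x @ 2.0438
    (4,0) via y @ 3.1800  # hit
  → r_7 = 3.1800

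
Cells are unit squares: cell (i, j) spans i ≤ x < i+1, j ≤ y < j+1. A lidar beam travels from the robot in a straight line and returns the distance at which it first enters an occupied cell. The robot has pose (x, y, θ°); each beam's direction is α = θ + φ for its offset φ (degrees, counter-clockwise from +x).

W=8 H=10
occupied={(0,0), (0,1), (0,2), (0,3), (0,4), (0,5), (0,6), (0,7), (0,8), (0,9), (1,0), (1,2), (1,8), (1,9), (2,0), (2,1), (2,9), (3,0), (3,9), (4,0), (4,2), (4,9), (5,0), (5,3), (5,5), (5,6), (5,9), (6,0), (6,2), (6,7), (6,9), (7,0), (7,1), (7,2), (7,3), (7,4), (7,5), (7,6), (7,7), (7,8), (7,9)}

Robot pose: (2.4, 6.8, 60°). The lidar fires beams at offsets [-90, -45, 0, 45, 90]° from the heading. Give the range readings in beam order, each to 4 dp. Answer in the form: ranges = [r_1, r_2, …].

ranges = [3.0022, 3.7270, 2.5403, 1.5455, 1.6166]

beam 1: φ=-90°, α=330°
  dir = (cos 330°, sin 330°) = (0.8660, -0.5000); from cell (2,6)
  next x-line at t=0.6928, next y-line at t=1.6000; Δt_x=1.1547, Δt_y=2.0000
    x: enter (3,6) at t=0.6928
    y: enter (3,5) at t=1.6000
    x: enter (4,5) at t=1.8475
    x: enter (5,5) at t=3.0022 ← occupied
  → r_1 = 3.0022
beam 2: φ=-45°, α=15°
  dir = (cos 15°, sin 15°) = (0.9659, 0.2588); from cell (2,6)
  next x-line at t=0.6212, next y-line at t=0.7727; Δt_x=1.0353, Δt_y=3.8637
    x: enter (3,6) at t=0.6212
    y: enter (3,7) at t=0.7727
    x: enter (4,7) at t=1.6564
    x: enter (5,7) at t=2.6917
    x: enter (6,7) at t=3.7270 ← occupied
  → r_2 = 3.7270
beam 3: φ=0°, α=60°
  dir = (cos 60°, sin 60°) = (0.5000, 0.8660); from cell (2,6)
  next x-line at t=1.2000, next y-line at t=0.2309; Δt_x=2.0000, Δt_y=1.1547
    y: enter (2,7) at t=0.2309
    x: enter (3,7) at t=1.2000
    y: enter (3,8) at t=1.3856
    y: enter (3,9) at t=2.5403 ← occupied
  → r_3 = 2.5403
beam 4: φ=45°, α=105°
  dir = (cos 105°, sin 105°) = (-0.2588, 0.9659); from cell (2,6)
  next x-line at t=1.5455, next y-line at t=0.2071; Δt_x=3.8637, Δt_y=1.0353
    y: enter (2,7) at t=0.2071
    y: enter (2,8) at t=1.2423
    x: enter (1,8) at t=1.5455 ← occupied
  → r_4 = 1.5455
beam 5: φ=90°, α=150°
  dir = (cos 150°, sin 150°) = (-0.8660, 0.5000); from cell (2,6)
  next x-line at t=0.4619, next y-line at t=0.4000; Δt_x=1.1547, Δt_y=2.0000
    y: enter (2,7) at t=0.4000
    x: enter (1,7) at t=0.4619
    x: enter (0,7) at t=1.6166 ← occupied
  → r_5 = 1.6166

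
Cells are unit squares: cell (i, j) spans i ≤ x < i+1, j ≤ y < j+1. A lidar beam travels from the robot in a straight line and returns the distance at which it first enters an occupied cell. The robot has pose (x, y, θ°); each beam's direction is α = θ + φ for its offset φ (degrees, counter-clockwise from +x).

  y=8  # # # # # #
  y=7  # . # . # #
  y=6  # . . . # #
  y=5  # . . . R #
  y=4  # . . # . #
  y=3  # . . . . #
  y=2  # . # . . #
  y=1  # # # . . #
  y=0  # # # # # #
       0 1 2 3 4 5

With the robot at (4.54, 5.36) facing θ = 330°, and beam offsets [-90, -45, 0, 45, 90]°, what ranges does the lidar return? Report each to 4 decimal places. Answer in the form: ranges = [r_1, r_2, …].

beam 1: φ=-90°, α=240°
  d=(-0.5000,-0.8660)  start (4,5)  tX=1.0800 tY=0.4157  stride 1/|dx|=2.0000 1/|dy|=1.1547
    cross y-line → (4,4), t=0.4157
    cross x-line → (3,4), t=1.0800 (wall)
  → r_1 = 1.0800
beam 2: φ=-45°, α=285°
  d=(0.2588,-0.9659)  start (4,5)  tX=1.7773 tY=0.3727  stride 1/|dx|=3.8637 1/|dy|=1.0353
    cross y-line → (4,4), t=0.3727
    cross y-line → (4,3), t=1.4080
    cross x-line → (5,3), t=1.7773 (wall)
  → r_2 = 1.7773
beam 3: φ=0°, α=330°
  d=(0.8660,-0.5000)  start (4,5)  tX=0.5312 tY=0.7200  stride 1/|dx|=1.1547 1/|dy|=2.0000
    cross x-line → (5,5), t=0.5312 (wall)
  → r_3 = 0.5312
beam 4: φ=45°, α=15°
  d=(0.9659,0.2588)  start (4,5)  tX=0.4762 tY=2.4728  stride 1/|dx|=1.0353 1/|dy|=3.8637
    cross x-line → (5,5), t=0.4762 (wall)
  → r_4 = 0.4762
beam 5: φ=90°, α=60°
  d=(0.5000,0.8660)  start (4,5)  tX=0.9200 tY=0.7390  stride 1/|dx|=2.0000 1/|dy|=1.1547
    cross y-line → (4,6), t=0.7390 (wall)
  → r_5 = 0.7390

ranges = [1.0800, 1.7773, 0.5312, 0.4762, 0.7390]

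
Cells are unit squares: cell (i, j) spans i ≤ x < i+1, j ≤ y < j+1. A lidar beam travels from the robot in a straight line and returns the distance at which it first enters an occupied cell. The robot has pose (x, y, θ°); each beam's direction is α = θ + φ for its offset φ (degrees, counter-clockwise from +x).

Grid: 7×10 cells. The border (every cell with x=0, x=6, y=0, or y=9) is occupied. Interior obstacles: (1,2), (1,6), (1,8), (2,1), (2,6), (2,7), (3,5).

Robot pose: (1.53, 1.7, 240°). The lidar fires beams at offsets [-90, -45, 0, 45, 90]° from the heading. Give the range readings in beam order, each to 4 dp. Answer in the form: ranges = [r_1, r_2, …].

ranges = [0.6000, 0.5487, 0.8083, 0.7247, 0.5427]

beam 1: φ=-90°, α=150°
  d=(-0.8660,0.5000)  start (1,1)  tX=0.6120 tY=0.6000  stride 1/|dx|=1.1547 1/|dy|=2.0000
    cross y-line → (1,2), t=0.6000 (wall)
  → r_1 = 0.6000
beam 2: φ=-45°, α=195°
  d=(-0.9659,-0.2588)  start (1,1)  tX=0.5487 tY=2.7046  stride 1/|dx|=1.0353 1/|dy|=3.8637
    cross x-line → (0,1), t=0.5487 (wall)
  → r_2 = 0.5487
beam 3: φ=0°, α=240°
  d=(-0.5000,-0.8660)  start (1,1)  tX=1.0600 tY=0.8083  stride 1/|dx|=2.0000 1/|dy|=1.1547
    cross y-line → (1,0), t=0.8083 (wall)
  → r_3 = 0.8083
beam 4: φ=45°, α=285°
  d=(0.2588,-0.9659)  start (1,1)  tX=1.8159 tY=0.7247  stride 1/|dx|=3.8637 1/|dy|=1.0353
    cross y-line → (1,0), t=0.7247 (wall)
  → r_4 = 0.7247
beam 5: φ=90°, α=330°
  d=(0.8660,-0.5000)  start (1,1)  tX=0.5427 tY=1.4000  stride 1/|dx|=1.1547 1/|dy|=2.0000
    cross x-line → (2,1), t=0.5427 (wall)
  → r_5 = 0.5427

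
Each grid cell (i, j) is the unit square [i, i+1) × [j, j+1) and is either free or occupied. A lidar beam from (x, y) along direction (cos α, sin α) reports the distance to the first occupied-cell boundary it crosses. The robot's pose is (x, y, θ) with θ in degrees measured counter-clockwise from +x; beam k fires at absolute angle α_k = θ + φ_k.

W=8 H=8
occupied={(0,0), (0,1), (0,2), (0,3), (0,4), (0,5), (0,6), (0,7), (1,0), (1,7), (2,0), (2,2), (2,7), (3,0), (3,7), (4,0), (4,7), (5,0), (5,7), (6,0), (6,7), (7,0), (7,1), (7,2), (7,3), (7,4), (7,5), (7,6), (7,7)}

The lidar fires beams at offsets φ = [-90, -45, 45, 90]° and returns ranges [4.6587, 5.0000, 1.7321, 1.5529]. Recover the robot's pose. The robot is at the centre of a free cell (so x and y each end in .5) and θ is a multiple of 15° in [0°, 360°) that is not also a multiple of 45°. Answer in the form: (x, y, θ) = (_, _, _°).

Enumerate (i+0.5, j+0.5, θ) over the 35 free cells and 16 admissible headings. For each, cast all 4 beams and compare to the given ranges.
  (1.5, 5.5, 285°): beam 1 = 0.5176 ≠ 4.6587 ✗
  (3.5, 1.5, 150°): beam 1 = 6.3509 ≠ 4.6587 ✗
  (5.5, 1.5, 330°): beam 1 = 0.5774 ≠ 4.6587 ✗
  …
  (5.5, 6.5, 285°): r_1=4.6587, r_2=5.0000, r_3=1.7321, r_4=1.5529 — all match ✓
Unique over the lattice → pose = (5.5, 6.5, 285°).

(x, y, θ) = (5.5, 6.5, 285°)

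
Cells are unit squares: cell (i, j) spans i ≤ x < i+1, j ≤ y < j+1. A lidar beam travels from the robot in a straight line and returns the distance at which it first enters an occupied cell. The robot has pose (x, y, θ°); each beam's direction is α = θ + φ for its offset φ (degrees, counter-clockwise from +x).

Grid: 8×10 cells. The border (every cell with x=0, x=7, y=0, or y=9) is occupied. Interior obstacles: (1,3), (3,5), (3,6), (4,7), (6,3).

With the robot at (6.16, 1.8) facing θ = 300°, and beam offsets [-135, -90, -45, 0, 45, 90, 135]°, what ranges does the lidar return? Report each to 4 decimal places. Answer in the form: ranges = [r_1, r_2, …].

ranges = [4.6364, 1.6000, 0.8282, 0.9238, 0.8696, 0.9699, 1.2423]

beam 1: φ=-135°, α=165°
  dir = (cos 165°, sin 165°) = (-0.9659, 0.2588); from cell (6,1)
  next x-line at t=0.1656, next y-line at t=0.7727; Δt_x=1.0353, Δt_y=3.8637
    x: enter (5,1) at t=0.1656
    y: enter (5,2) at t=0.7727
    x: enter (4,2) at t=1.2009
    x: enter (3,2) at t=2.2362
    x: enter (2,2) at t=3.2715
    x: enter (1,2) at t=4.3067
    y: enter (1,3) at t=4.6364 ← occupied
  → r_1 = 4.6364
beam 2: φ=-90°, α=210°
  dir = (cos 210°, sin 210°) = (-0.8660, -0.5000); from cell (6,1)
  next x-line at t=0.1848, next y-line at t=1.6000; Δt_x=1.1547, Δt_y=2.0000
    x: enter (5,1) at t=0.1848
    x: enter (4,1) at t=1.3395
    y: enter (4,0) at t=1.6000 ← occupied
  → r_2 = 1.6000
beam 3: φ=-45°, α=255°
  dir = (cos 255°, sin 255°) = (-0.2588, -0.9659); from cell (6,1)
  next x-line at t=0.6182, next y-line at t=0.8282; Δt_x=3.8637, Δt_y=1.0353
    x: enter (5,1) at t=0.6182
    y: enter (5,0) at t=0.8282 ← occupied
  → r_3 = 0.8282
beam 4: φ=0°, α=300°
  dir = (cos 300°, sin 300°) = (0.5000, -0.8660); from cell (6,1)
  next x-line at t=1.6800, next y-line at t=0.9238; Δt_x=2.0000, Δt_y=1.1547
    y: enter (6,0) at t=0.9238 ← occupied
  → r_4 = 0.9238
beam 5: φ=45°, α=345°
  dir = (cos 345°, sin 345°) = (0.9659, -0.2588); from cell (6,1)
  next x-line at t=0.8696, next y-line at t=3.0910; Δt_x=1.0353, Δt_y=3.8637
    x: enter (7,1) at t=0.8696 ← occupied
  → r_5 = 0.8696
beam 6: φ=90°, α=30°
  dir = (cos 30°, sin 30°) = (0.8660, 0.5000); from cell (6,1)
  next x-line at t=0.9699, next y-line at t=0.4000; Δt_x=1.1547, Δt_y=2.0000
    y: enter (6,2) at t=0.4000
    x: enter (7,2) at t=0.9699 ← occupied
  → r_6 = 0.9699
beam 7: φ=135°, α=75°
  dir = (cos 75°, sin 75°) = (0.2588, 0.9659); from cell (6,1)
  next x-line at t=3.2455, next y-line at t=0.2071; Δt_x=3.8637, Δt_y=1.0353
    y: enter (6,2) at t=0.2071
    y: enter (6,3) at t=1.2423 ← occupied
  → r_7 = 1.2423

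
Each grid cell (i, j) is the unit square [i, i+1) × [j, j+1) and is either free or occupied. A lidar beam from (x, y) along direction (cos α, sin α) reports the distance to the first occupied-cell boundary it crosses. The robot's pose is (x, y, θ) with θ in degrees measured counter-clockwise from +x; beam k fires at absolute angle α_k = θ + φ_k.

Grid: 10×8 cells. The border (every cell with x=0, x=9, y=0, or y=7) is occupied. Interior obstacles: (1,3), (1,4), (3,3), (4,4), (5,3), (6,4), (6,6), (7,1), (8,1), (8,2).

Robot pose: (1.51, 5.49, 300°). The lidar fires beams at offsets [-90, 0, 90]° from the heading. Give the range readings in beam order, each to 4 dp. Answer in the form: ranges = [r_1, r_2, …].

ranges = [0.5889, 0.5658, 3.0200]

beam 1: φ=-90°, α=210°
  direction (-0.8660, -0.5000); cell (1,5); t to first gridline: x 0.5889, y 0.9800 (then +1.1547 / +2.0000)
    (0,5) via x @ 0.5889  # hit
  → r_1 = 0.5889
beam 2: φ=0°, α=300°
  direction (0.5000, -0.8660); cell (1,5); t to first gridline: x 0.9800, y 0.5658 (then +2.0000 / +1.1547)
    (1,4) via y @ 0.5658  # hit
  → r_2 = 0.5658
beam 3: φ=90°, α=30°
  direction (0.8660, 0.5000); cell (1,5); t to first gridline: x 0.5658, y 1.0200 (then +1.1547 / +2.0000)
    (2,5) via x @ 0.5658
    (2,6) via y @ 1.0200
    (3,6) via x @ 1.7205
    (4,6) via x @ 2.8752
    (4,7) via y @ 3.0200  # hit
  → r_3 = 3.0200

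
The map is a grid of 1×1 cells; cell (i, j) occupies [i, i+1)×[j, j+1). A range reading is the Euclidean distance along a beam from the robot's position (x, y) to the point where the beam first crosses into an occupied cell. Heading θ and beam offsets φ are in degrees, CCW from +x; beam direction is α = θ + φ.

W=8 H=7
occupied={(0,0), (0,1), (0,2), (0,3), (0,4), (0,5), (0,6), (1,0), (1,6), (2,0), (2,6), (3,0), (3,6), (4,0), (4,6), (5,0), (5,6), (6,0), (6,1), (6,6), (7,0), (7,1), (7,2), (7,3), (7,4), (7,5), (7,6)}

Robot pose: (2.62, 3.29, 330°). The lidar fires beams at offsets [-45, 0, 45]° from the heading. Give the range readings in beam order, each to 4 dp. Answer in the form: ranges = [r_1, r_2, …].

ranges = [2.3708, 3.9029, 4.5345]

beam 1: φ=-45°, α=285°
  d=(0.2588,-0.9659)  start (2,3)  tX=1.4682 tY=0.3002  stride 1/|dx|=3.8637 1/|dy|=1.0353
    cross y-line → (2,2), t=0.3002
    cross y-line → (2,1), t=1.3355
    cross x-line → (3,1), t=1.4682
    cross y-line → (3,0), t=2.3708 (wall)
  → r_1 = 2.3708
beam 2: φ=0°, α=330°
  d=(0.8660,-0.5000)  start (2,3)  tX=0.4388 tY=0.5800  stride 1/|dx|=1.1547 1/|dy|=2.0000
    cross x-line → (3,3), t=0.4388
    cross y-line → (3,2), t=0.5800
    cross x-line → (4,2), t=1.5935
    cross y-line → (4,1), t=2.5800
    cross x-line → (5,1), t=2.7482
    cross x-line → (6,1), t=3.9029 (wall)
  → r_2 = 3.9029
beam 3: φ=45°, α=15°
  d=(0.9659,0.2588)  start (2,3)  tX=0.3934 tY=2.7432  stride 1/|dx|=1.0353 1/|dy|=3.8637
    cross x-line → (3,3), t=0.3934
    cross x-line → (4,3), t=1.4287
    cross x-line → (5,3), t=2.4640
    cross y-line → (5,4), t=2.7432
    cross x-line → (6,4), t=3.4992
    cross x-line → (7,4), t=4.5345 (wall)
  → r_3 = 4.5345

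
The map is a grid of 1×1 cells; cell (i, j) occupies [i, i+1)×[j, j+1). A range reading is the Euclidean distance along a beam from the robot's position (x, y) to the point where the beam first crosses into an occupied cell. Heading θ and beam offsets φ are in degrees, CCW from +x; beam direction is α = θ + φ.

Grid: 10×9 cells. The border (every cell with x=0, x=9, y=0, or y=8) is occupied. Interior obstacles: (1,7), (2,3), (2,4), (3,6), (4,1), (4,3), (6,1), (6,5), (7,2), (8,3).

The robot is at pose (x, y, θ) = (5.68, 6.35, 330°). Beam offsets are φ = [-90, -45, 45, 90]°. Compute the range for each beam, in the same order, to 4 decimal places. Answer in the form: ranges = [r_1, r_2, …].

beam 1: φ=-90°, α=240°
  direction (-0.5000, -0.8660); cell (5,6); t to first gridline: x 1.3600, y 0.4041 (then +2.0000 / +1.1547)
    (5,5) via y @ 0.4041
    (4,5) via x @ 1.3600
    (4,4) via y @ 1.5588
    (4,3) via y @ 2.7135  # hit
  → r_1 = 2.7135
beam 2: φ=-45°, α=285°
  direction (0.2588, -0.9659); cell (5,6); t to first gridline: x 1.2364, y 0.3623 (then +3.8637 / +1.0353)
    (5,5) via y @ 0.3623
    (6,5) via x @ 1.2364  # hit
  → r_2 = 1.2364
beam 3: φ=45°, α=15°
  direction (0.9659, 0.2588); cell (5,6); t to first gridline: x 0.3313, y 2.5114 (then +1.0353 / +3.8637)
    (6,6) via x @ 0.3313
    (7,6) via x @ 1.3666
    (8,6) via x @ 2.4018
    (8,7) via y @ 2.5114
    (9,7) via x @ 3.4371  # hit
  → r_3 = 3.4371
beam 4: φ=90°, α=60°
  direction (0.5000, 0.8660); cell (5,6); t to first gridline: x 0.6400, y 0.7506 (then +2.0000 / +1.1547)
    (6,6) via x @ 0.6400
    (6,7) via y @ 0.7506
    (6,8) via y @ 1.9053  # hit
  → r_4 = 1.9053

ranges = [2.7135, 1.2364, 3.4371, 1.9053]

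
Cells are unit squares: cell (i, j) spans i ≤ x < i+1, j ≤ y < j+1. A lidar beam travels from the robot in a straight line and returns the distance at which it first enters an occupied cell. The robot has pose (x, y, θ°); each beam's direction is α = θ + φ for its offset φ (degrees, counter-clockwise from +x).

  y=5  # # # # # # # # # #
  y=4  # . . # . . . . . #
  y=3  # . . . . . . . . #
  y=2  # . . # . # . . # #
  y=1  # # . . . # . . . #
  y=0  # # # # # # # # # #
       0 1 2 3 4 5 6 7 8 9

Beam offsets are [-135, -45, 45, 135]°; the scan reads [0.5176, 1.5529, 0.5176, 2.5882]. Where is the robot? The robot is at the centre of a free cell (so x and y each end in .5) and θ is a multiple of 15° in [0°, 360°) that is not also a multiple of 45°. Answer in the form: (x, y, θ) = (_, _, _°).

(x, y, θ) = (4.5, 2.5, 300°)

The pose lattice has 26·16 = 416 candidates. Test each by forward raycasting.
  (3.5, 3.5, 15°): beam 1 = 0.5774 ≠ 0.5176 ✗
  (2.5, 1.5, 240°): beam 1 = 3.6235 ≠ 0.5176 ✗
  (7.5, 3.5, 300°): beam 1 = 3.6235 ≠ 0.5176 ✗
  (5.5, 4.5, 255°): beam 1 = 0.5774 ≠ 0.5176 ✗
  …
  (4.5, 2.5, 300°): r_1=0.5176, r_2=1.5529, r_3=0.5176, r_4=2.5882 — all match ✓
Unique over the lattice → pose = (4.5, 2.5, 300°).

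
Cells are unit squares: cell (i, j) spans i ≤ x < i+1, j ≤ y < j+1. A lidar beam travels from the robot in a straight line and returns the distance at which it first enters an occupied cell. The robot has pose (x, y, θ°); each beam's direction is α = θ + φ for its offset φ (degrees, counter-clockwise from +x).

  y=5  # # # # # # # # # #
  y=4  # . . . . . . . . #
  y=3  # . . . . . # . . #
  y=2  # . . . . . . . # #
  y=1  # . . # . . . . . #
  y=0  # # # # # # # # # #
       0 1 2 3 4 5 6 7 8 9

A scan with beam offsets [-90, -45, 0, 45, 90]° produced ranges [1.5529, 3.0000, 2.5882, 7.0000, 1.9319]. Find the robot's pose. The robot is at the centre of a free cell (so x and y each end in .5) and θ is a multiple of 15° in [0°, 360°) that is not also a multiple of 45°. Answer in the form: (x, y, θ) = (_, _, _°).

The pose lattice has 29·16 = 464 candidates. Test each by forward raycasting.
  (8.5, 1.5, 105°): beam 1 = 0.5176 ≠ 1.5529 ✗
  (7.5, 4.5, 345°): beam 1 = 3.6235 ≠ 1.5529 ✗
  (3.5, 4.5, 255°): beam 1 = 1.9319 ≠ 1.5529 ✗
  (1.5, 1.5, 345°): beam 1 = 0.5176 ≠ 1.5529 ✗
  …
  (2.5, 4.5, 285°): r_1=1.5529, r_2=3.0000, r_3=2.5882, r_4=7.0000, r_5=1.9319 — all match ✓
Unique over the lattice → pose = (2.5, 4.5, 285°).

(x, y, θ) = (2.5, 4.5, 285°)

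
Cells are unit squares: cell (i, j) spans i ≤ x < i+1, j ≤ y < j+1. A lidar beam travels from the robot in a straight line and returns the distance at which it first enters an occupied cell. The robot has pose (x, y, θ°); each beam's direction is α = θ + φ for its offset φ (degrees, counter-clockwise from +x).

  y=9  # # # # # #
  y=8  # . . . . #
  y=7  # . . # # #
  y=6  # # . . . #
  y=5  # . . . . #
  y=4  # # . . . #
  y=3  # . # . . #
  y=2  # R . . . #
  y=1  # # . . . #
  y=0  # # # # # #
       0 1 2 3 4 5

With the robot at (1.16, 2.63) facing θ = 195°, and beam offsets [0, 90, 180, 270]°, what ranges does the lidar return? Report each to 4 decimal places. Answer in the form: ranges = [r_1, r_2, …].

ranges = [0.1656, 0.6522, 1.4296, 0.6182]

beam 1: φ=0°, α=195°
  direction (-0.9659, -0.2588); cell (1,2); t to first gridline: x 0.1656, y 2.4341 (then +1.0353 / +3.8637)
    (0,2) via x @ 0.1656  # hit
  → r_1 = 0.1656
beam 2: φ=90°, α=285°
  direction (0.2588, -0.9659); cell (1,2); t to first gridline: x 3.2455, y 0.6522 (then +3.8637 / +1.0353)
    (1,1) via y @ 0.6522  # hit
  → r_2 = 0.6522
beam 3: φ=180°, α=15°
  direction (0.9659, 0.2588); cell (1,2); t to first gridline: x 0.8696, y 1.4296 (then +1.0353 / +3.8637)
    (2,2) via x @ 0.8696
    (2,3) via y @ 1.4296  # hit
  → r_3 = 1.4296
beam 4: φ=270°, α=105°
  direction (-0.2588, 0.9659); cell (1,2); t to first gridline: x 0.6182, y 0.3831 (then +3.8637 / +1.0353)
    (1,3) via y @ 0.3831
    (0,3) via x @ 0.6182  # hit
  → r_4 = 0.6182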